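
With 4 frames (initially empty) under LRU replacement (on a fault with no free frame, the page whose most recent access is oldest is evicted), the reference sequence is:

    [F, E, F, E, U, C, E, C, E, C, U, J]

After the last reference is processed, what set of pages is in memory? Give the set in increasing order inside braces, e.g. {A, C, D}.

{C, E, J, U}

F → fault, frames (F)
E → fault, frames (F E)
F → hit
E → hit
U → fault, frames (F E U)
C → fault, frames (F E U C)
E → hit
C → hit
E → hit
C → hit
U → hit
J → fault, evict F, frames (E C U J)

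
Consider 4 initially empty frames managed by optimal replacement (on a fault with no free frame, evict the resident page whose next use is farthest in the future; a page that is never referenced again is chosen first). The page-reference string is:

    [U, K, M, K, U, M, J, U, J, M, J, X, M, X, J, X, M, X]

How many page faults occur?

5

U: miss, frames (U)
K: miss, frames (U K)
M: miss, frames (U K M)
K: hit
U: hit
M: hit
J: miss, frames (U K M J)
U: hit
J: hit
M: hit
J: hit
X: miss, evict K, frames (U M J X)
M: hit
X: hit
J: hit
X: hit
M: hit
X: hit
Page faults: 5.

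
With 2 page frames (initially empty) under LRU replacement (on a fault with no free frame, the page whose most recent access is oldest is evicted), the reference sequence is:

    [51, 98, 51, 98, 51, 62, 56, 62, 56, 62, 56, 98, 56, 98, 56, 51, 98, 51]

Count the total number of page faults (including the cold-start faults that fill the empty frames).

51: miss, frames {51}
98: miss, frames {51,98}
51: hit
98: hit
51: hit
62: miss, evict 98, frames {51,62}
56: miss, evict 51, frames {62,56}
62: hit
56: hit
62: hit
56: hit
98: miss, evict 62, frames {56,98}
56: hit
98: hit
56: hit
51: miss, evict 98, frames {56,51}
98: miss, evict 56, frames {51,98}
51: hit
Page faults: 7.

7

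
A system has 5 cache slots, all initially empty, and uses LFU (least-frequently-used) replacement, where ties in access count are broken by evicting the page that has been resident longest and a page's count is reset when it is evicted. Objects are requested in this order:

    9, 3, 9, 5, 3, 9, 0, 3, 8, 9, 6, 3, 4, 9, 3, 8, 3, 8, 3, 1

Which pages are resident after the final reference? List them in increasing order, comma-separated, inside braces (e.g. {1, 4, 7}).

{1, 3, 4, 8, 9}

9: fault, frames [9]
3: fault, frames [9, 3]
9: hit
5: fault, frames [9, 3, 5]
3: hit
9: hit
0: fault, frames [9, 3, 5, 0]
3: hit
8: fault, frames [9, 3, 5, 0, 8]
9: hit
6: fault, evict 5, frames [9, 3, 0, 8, 6]
3: hit
4: fault, evict 0, frames [9, 3, 8, 6, 4]
9: hit
3: hit
8: hit
3: hit
8: hit
3: hit
1: fault, evict 6, frames [9, 3, 8, 4, 1]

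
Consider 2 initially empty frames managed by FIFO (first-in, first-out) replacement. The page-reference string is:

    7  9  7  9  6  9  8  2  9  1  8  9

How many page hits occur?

7 -> fault, frames [7]
9 -> fault, frames [7, 9]
7 -> hit
9 -> hit
6 -> fault, evict 7, frames [9, 6]
9 -> hit
8 -> fault, evict 9, frames [6, 8]
2 -> fault, evict 6, frames [8, 2]
9 -> fault, evict 8, frames [2, 9]
1 -> fault, evict 2, frames [9, 1]
8 -> fault, evict 9, frames [1, 8]
9 -> fault, evict 1, frames [8, 9]
Hits: 3.

3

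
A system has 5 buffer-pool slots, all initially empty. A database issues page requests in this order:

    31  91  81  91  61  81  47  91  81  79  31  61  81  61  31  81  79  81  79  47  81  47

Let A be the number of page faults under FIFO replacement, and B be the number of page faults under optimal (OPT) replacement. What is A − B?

1

Under FIFO: F F F . F . F . . F F . . . . . . . . . . . → 7 faults.
Under OPT: F F F . F . F . . F . . . . . . . . . . . . → 6 faults.
A − B = 7 − 6 = 1.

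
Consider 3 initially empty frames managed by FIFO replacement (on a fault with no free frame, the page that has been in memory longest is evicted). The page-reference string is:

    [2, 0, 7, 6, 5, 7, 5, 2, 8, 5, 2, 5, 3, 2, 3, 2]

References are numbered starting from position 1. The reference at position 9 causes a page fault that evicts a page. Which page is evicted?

pos 1: 2 -> miss, frames [2]
pos 2: 0 -> miss, frames [2, 0]
pos 3: 7 -> miss, frames [2, 0, 7]
pos 4: 6 -> miss, evict 2, frames [0, 7, 6]
pos 5: 5 -> miss, evict 0, frames [7, 6, 5]
pos 6: 7 -> hit
pos 7: 5 -> hit
pos 8: 2 -> miss, evict 7, frames [6, 5, 2]
pos 9: 8 -> miss, evict 6, frames [5, 2, 8]
At position 9, page 6 is evicted.

6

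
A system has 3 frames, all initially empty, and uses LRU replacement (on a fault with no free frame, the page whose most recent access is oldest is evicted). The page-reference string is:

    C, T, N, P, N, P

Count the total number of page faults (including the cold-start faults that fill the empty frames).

C -> miss, frames (C)
T -> miss, frames (C T)
N -> miss, frames (C T N)
P -> miss, evict C, frames (T N P)
N -> hit
P -> hit
Page faults: 4.

4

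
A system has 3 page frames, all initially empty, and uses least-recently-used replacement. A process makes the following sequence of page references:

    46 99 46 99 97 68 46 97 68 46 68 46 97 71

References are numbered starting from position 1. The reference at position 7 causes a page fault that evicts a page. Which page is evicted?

99

pos 1: 46 → miss, frames (46)
pos 2: 99 → miss, frames (46 99)
pos 3: 46 → hit
pos 4: 99 → hit
pos 5: 97 → miss, frames (46 99 97)
pos 6: 68 → miss, evict 46, frames (99 97 68)
pos 7: 46 → miss, evict 99, frames (97 68 46)
At position 7, page 99 is evicted.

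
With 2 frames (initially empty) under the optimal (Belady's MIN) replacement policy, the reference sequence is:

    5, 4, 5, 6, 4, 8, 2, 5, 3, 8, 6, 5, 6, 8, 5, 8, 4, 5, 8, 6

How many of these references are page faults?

5 -> miss, frames [5]
4 -> miss, frames [5, 4]
5 -> hit
6 -> miss, evict 5, frames [4, 6]
4 -> hit
8 -> miss, evict 4, frames [6, 8]
2 -> miss, evict 6, frames [8, 2]
5 -> miss, evict 2, frames [8, 5]
3 -> miss, evict 5, frames [8, 3]
8 -> hit
6 -> miss, evict 3, frames [8, 6]
5 -> miss, evict 8, frames [6, 5]
6 -> hit
8 -> miss, evict 6, frames [5, 8]
5 -> hit
8 -> hit
4 -> miss, evict 8, frames [5, 4]
5 -> hit
8 -> miss, evict 4, frames [5, 8]
6 -> miss, evict 8, frames [5, 6]
Page faults: 13.

13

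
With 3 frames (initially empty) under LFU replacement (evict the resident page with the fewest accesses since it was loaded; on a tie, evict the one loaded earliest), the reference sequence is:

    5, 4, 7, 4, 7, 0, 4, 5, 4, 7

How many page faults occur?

5: fault, frames [5]
4: fault, frames [5, 4]
7: fault, frames [5, 4, 7]
4: hit
7: hit
0: fault, evict 5, frames [4, 7, 0]
4: hit
5: fault, evict 0, frames [4, 7, 5]
4: hit
7: hit
Page faults: 5.

5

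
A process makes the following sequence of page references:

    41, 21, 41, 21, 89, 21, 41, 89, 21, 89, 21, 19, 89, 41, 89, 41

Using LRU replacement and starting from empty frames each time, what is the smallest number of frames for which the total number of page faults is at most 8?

3

f=1: 16 faults
f=2: 9 faults
f=3: 5 faults
f=4: 4 faults
Smallest f with faults ≤ 8 is 3.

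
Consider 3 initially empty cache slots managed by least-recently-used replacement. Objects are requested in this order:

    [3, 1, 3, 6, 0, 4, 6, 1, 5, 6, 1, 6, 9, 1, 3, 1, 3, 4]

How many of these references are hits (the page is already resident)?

3: miss, frames [3]
1: miss, frames [3, 1]
3: hit
6: miss, frames [1, 3, 6]
0: miss, evict 1, frames [3, 6, 0]
4: miss, evict 3, frames [6, 0, 4]
6: hit
1: miss, evict 0, frames [4, 6, 1]
5: miss, evict 4, frames [6, 1, 5]
6: hit
1: hit
6: hit
9: miss, evict 5, frames [1, 6, 9]
1: hit
3: miss, evict 6, frames [9, 1, 3]
1: hit
3: hit
4: miss, evict 9, frames [1, 3, 4]
Hits: 8.

8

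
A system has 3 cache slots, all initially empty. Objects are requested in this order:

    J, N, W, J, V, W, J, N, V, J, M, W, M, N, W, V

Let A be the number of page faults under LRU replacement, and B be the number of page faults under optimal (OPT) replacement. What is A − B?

2

Under LRU: F F F . F . . F F . F F . F . F → 10 faults.
Under OPT: F F F . F . . F . . F F . . . F → 8 faults.
A − B = 10 − 8 = 2.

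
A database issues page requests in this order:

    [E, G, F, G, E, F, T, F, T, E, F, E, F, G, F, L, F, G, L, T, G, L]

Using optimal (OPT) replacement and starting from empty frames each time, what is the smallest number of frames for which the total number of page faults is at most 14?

2

f=1: 22 faults
f=2: 11 faults
f=3: 7 faults
f=4: 5 faults
f=5: 5 faults
Smallest f with faults ≤ 14 is 2.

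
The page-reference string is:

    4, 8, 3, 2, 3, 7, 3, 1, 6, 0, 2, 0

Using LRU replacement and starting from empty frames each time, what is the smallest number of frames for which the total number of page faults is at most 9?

f=1: 12 faults
f=2: 9 faults
f=3: 9 faults
f=4: 9 faults
f=5: 9 faults
f=6: 8 faults
f=7: 8 faults
f=8: 8 faults
Smallest f with faults ≤ 9 is 2.

2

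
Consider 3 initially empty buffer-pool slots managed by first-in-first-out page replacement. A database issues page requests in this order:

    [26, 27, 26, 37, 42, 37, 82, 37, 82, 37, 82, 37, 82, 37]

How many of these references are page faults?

26: fault, frames (26)
27: fault, frames (26 27)
26: hit
37: fault, frames (26 27 37)
42: fault, evict 26, frames (27 37 42)
37: hit
82: fault, evict 27, frames (37 42 82)
37: hit
82: hit
37: hit
82: hit
37: hit
82: hit
37: hit
Page faults: 5.

5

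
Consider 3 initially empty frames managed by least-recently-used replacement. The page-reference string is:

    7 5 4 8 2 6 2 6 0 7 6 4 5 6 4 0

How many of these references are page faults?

11

7: miss, frames [7]
5: miss, frames [7, 5]
4: miss, frames [7, 5, 4]
8: miss, evict 7, frames [5, 4, 8]
2: miss, evict 5, frames [4, 8, 2]
6: miss, evict 4, frames [8, 2, 6]
2: hit
6: hit
0: miss, evict 8, frames [2, 6, 0]
7: miss, evict 2, frames [6, 0, 7]
6: hit
4: miss, evict 0, frames [7, 6, 4]
5: miss, evict 7, frames [6, 4, 5]
6: hit
4: hit
0: miss, evict 5, frames [6, 4, 0]
Page faults: 11.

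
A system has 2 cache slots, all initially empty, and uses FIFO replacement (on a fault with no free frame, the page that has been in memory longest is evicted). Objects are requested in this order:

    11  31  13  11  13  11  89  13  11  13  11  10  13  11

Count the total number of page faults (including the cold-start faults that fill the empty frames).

11 → fault, frames (11)
31 → fault, frames (11 31)
13 → fault, evict 11, frames (31 13)
11 → fault, evict 31, frames (13 11)
13 → hit
11 → hit
89 → fault, evict 13, frames (11 89)
13 → fault, evict 11, frames (89 13)
11 → fault, evict 89, frames (13 11)
13 → hit
11 → hit
10 → fault, evict 13, frames (11 10)
13 → fault, evict 11, frames (10 13)
11 → fault, evict 10, frames (13 11)
Page faults: 10.

10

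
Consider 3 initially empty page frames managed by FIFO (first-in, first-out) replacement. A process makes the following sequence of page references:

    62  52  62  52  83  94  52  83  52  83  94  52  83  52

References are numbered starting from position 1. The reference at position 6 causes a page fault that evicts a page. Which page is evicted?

pos 1: 62 → fault, frames [62]
pos 2: 52 → fault, frames [62, 52]
pos 3: 62 → hit
pos 4: 52 → hit
pos 5: 83 → fault, frames [62, 52, 83]
pos 6: 94 → fault, evict 62, frames [52, 83, 94]
At position 6, page 62 is evicted.

62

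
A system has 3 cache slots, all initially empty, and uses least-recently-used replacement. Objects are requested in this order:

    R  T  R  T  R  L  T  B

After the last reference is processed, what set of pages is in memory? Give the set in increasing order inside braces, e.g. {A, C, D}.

{B, L, T}

R -> fault, frames [R]
T -> fault, frames [R, T]
R -> hit
T -> hit
R -> hit
L -> fault, frames [T, R, L]
T -> hit
B -> fault, evict R, frames [L, T, B]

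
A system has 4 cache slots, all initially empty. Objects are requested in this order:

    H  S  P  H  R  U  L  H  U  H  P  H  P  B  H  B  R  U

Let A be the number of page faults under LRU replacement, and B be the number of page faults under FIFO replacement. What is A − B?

-1

Under LRU: F F F . F F F . . . F . . F . . F F → 10 faults.
Under FIFO: F F F . F F F F . . F . . F . . F F → 11 faults.
A − B = 10 − 11 = -1.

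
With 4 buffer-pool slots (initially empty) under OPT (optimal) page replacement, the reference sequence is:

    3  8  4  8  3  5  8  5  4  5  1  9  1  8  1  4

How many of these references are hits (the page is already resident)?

3 -> miss, frames (3)
8 -> miss, frames (3 8)
4 -> miss, frames (3 8 4)
8 -> hit
3 -> hit
5 -> miss, frames (3 8 4 5)
8 -> hit
5 -> hit
4 -> hit
5 -> hit
1 -> miss, evict 5, frames (3 8 4 1)
9 -> miss, evict 3, frames (8 4 1 9)
1 -> hit
8 -> hit
1 -> hit
4 -> hit
Hits: 10.

10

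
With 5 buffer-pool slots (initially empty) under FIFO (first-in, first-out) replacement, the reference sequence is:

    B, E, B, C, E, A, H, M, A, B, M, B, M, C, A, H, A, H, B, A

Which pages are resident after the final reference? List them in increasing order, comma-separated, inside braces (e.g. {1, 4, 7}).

{A, B, C, H, M}

B -> fault, frames [B]
E -> fault, frames [B, E]
B -> hit
C -> fault, frames [B, E, C]
E -> hit
A -> fault, frames [B, E, C, A]
H -> fault, frames [B, E, C, A, H]
M -> fault, evict B, frames [E, C, A, H, M]
A -> hit
B -> fault, evict E, frames [C, A, H, M, B]
M -> hit
B -> hit
M -> hit
C -> hit
A -> hit
H -> hit
A -> hit
H -> hit
B -> hit
A -> hit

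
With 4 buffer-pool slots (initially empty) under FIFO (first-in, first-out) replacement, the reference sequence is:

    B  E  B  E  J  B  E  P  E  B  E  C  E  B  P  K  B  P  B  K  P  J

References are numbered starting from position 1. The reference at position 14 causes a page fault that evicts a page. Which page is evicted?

pos 1: B -> miss, frames [B]
pos 2: E -> miss, frames [B, E]
pos 3: B -> hit
pos 4: E -> hit
pos 5: J -> miss, frames [B, E, J]
pos 6: B -> hit
pos 7: E -> hit
pos 8: P -> miss, frames [B, E, J, P]
pos 9: E -> hit
pos 10: B -> hit
pos 11: E -> hit
pos 12: C -> miss, evict B, frames [E, J, P, C]
pos 13: E -> hit
pos 14: B -> miss, evict E, frames [J, P, C, B]
At position 14, page E is evicted.

E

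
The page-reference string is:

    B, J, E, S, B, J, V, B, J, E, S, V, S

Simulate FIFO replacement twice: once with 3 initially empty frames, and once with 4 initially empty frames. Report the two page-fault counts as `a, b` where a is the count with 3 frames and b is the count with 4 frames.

9, 10

3 frames: F F F F F F F . . F F . . → 9 faults.
4 frames: F F F F . . F F F F F F . → 10 faults.
10 > 9: adding a frame increased faults — Belady's anomaly.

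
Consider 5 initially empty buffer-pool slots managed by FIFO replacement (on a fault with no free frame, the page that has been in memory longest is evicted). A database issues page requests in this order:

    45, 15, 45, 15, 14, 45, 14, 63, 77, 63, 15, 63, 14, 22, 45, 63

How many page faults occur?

45 → fault, frames {45}
15 → fault, frames {45,15}
45 → hit
15 → hit
14 → fault, frames {45,15,14}
45 → hit
14 → hit
63 → fault, frames {45,15,14,63}
77 → fault, frames {45,15,14,63,77}
63 → hit
15 → hit
63 → hit
14 → hit
22 → fault, evict 45, frames {15,14,63,77,22}
45 → fault, evict 15, frames {14,63,77,22,45}
63 → hit
Page faults: 7.

7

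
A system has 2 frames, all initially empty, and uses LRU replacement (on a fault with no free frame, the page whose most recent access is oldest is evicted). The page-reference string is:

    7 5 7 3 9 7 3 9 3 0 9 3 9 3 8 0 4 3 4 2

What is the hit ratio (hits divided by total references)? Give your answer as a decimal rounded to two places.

7 → fault, frames (7)
5 → fault, frames (7 5)
7 → hit
3 → fault, evict 5, frames (7 3)
9 → fault, evict 7, frames (3 9)
7 → fault, evict 3, frames (9 7)
3 → fault, evict 9, frames (7 3)
9 → fault, evict 7, frames (3 9)
3 → hit
0 → fault, evict 9, frames (3 0)
9 → fault, evict 3, frames (0 9)
3 → fault, evict 0, frames (9 3)
9 → hit
3 → hit
8 → fault, evict 9, frames (3 8)
0 → fault, evict 3, frames (8 0)
4 → fault, evict 8, frames (0 4)
3 → fault, evict 0, frames (4 3)
4 → hit
2 → fault, evict 3, frames (4 2)
Hits: 5 of 20 references → 5/20 = 0.2500.

0.25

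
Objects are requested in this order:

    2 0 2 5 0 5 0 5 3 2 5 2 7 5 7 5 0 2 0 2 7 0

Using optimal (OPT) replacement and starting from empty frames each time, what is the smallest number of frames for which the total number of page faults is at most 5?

4

f=1: 22 faults
f=2: 9 faults
f=3: 6 faults
f=4: 5 faults
f=5: 5 faults
Smallest f with faults ≤ 5 is 4.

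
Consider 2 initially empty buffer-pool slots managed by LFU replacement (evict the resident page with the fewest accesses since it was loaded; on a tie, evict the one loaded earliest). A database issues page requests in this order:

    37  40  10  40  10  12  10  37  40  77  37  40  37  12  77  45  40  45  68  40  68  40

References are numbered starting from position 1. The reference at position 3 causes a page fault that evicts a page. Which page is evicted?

37

pos 1: 37 → miss, frames (37)
pos 2: 40 → miss, frames (37 40)
pos 3: 10 → miss, evict 37, frames (40 10)
At position 3, page 37 is evicted.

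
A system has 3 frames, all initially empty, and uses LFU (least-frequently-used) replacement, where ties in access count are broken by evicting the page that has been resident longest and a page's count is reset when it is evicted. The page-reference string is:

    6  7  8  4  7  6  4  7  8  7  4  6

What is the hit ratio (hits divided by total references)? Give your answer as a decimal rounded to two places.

6 -> miss, frames (6)
7 -> miss, frames (6 7)
8 -> miss, frames (6 7 8)
4 -> miss, evict 6, frames (7 8 4)
7 -> hit
6 -> miss, evict 8, frames (7 4 6)
4 -> hit
7 -> hit
8 -> miss, evict 6, frames (7 4 8)
7 -> hit
4 -> hit
6 -> miss, evict 8, frames (7 4 6)
Hits: 5 of 12 references → 5/12 = 0.4167.

0.42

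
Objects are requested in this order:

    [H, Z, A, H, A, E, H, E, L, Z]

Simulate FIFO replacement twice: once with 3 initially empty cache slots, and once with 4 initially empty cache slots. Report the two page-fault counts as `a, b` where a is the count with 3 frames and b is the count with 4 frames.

3 frames: F F F . . F F . F F → 7 faults.
4 frames: F F F . . F . . F . → 5 faults.
5 < 7: adding a frame reduced faults, as is typical.

7, 5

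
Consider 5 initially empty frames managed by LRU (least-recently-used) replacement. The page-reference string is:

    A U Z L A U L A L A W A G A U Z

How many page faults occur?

7

A: fault, frames [A]
U: fault, frames [A, U]
Z: fault, frames [A, U, Z]
L: fault, frames [A, U, Z, L]
A: hit
U: hit
L: hit
A: hit
L: hit
A: hit
W: fault, frames [Z, U, L, A, W]
A: hit
G: fault, evict Z, frames [U, L, W, A, G]
A: hit
U: hit
Z: fault, evict L, frames [W, G, A, U, Z]
Page faults: 7.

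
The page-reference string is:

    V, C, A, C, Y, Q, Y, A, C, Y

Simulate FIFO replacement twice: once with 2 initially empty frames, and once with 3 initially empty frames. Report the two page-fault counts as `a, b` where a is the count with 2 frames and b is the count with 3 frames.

2 frames: F F F . F F . F F F → 8 faults.
3 frames: F F F . F F . . F . → 6 faults.
6 < 8: adding a frame reduced faults, as is typical.

8, 6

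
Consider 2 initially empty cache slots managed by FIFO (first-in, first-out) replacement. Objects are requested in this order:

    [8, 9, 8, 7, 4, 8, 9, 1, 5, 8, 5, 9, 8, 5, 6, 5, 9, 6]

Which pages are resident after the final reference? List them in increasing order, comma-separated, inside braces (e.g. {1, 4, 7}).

8: fault, frames (8)
9: fault, frames (8 9)
8: hit
7: fault, evict 8, frames (9 7)
4: fault, evict 9, frames (7 4)
8: fault, evict 7, frames (4 8)
9: fault, evict 4, frames (8 9)
1: fault, evict 8, frames (9 1)
5: fault, evict 9, frames (1 5)
8: fault, evict 1, frames (5 8)
5: hit
9: fault, evict 5, frames (8 9)
8: hit
5: fault, evict 8, frames (9 5)
6: fault, evict 9, frames (5 6)
5: hit
9: fault, evict 5, frames (6 9)
6: hit

{6, 9}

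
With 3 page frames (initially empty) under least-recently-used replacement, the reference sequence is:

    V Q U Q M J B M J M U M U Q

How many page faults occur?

V: miss, frames [V]
Q: miss, frames [V, Q]
U: miss, frames [V, Q, U]
Q: hit
M: miss, evict V, frames [U, Q, M]
J: miss, evict U, frames [Q, M, J]
B: miss, evict Q, frames [M, J, B]
M: hit
J: hit
M: hit
U: miss, evict B, frames [J, M, U]
M: hit
U: hit
Q: miss, evict J, frames [M, U, Q]
Page faults: 8.

8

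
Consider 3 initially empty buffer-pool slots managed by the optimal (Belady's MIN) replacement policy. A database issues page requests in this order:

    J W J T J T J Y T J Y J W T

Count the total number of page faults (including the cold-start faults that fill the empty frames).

5

J -> miss, frames {J}
W -> miss, frames {J,W}
J -> hit
T -> miss, frames {J,W,T}
J -> hit
T -> hit
J -> hit
Y -> miss, evict W, frames {J,T,Y}
T -> hit
J -> hit
Y -> hit
J -> hit
W -> miss, evict Y, frames {J,T,W}
T -> hit
Page faults: 5.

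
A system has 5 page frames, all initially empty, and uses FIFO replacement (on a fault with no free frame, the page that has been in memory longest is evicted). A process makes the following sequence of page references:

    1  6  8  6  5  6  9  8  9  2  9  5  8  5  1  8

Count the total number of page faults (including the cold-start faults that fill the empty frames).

7

1 -> fault, frames (1)
6 -> fault, frames (1 6)
8 -> fault, frames (1 6 8)
6 -> hit
5 -> fault, frames (1 6 8 5)
6 -> hit
9 -> fault, frames (1 6 8 5 9)
8 -> hit
9 -> hit
2 -> fault, evict 1, frames (6 8 5 9 2)
9 -> hit
5 -> hit
8 -> hit
5 -> hit
1 -> fault, evict 6, frames (8 5 9 2 1)
8 -> hit
Page faults: 7.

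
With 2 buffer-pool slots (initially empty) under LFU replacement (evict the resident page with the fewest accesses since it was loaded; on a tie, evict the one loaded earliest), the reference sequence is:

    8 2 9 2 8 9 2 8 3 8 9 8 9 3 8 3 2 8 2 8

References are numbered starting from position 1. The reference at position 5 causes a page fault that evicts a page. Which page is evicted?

9

pos 1: 8: fault, frames (8)
pos 2: 2: fault, frames (8 2)
pos 3: 9: fault, evict 8, frames (2 9)
pos 4: 2: hit
pos 5: 8: fault, evict 9, frames (2 8)
At position 5, page 9 is evicted.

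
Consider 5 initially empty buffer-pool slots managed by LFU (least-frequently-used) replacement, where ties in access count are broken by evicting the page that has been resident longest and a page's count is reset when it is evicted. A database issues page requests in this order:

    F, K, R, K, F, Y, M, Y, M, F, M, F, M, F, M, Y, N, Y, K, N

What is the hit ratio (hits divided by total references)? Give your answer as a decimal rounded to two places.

0.70

F -> fault, frames {F}
K -> fault, frames {F,K}
R -> fault, frames {F,K,R}
K -> hit
F -> hit
Y -> fault, frames {F,K,R,Y}
M -> fault, frames {F,K,R,Y,M}
Y -> hit
M -> hit
F -> hit
M -> hit
F -> hit
M -> hit
F -> hit
M -> hit
Y -> hit
N -> fault, evict R, frames {F,K,Y,M,N}
Y -> hit
K -> hit
N -> hit
Hits: 14 of 20 references → 14/20 = 0.7000.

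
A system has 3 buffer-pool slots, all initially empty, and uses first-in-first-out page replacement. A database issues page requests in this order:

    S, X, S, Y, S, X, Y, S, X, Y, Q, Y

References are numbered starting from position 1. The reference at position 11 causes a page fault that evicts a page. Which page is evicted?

pos 1: S -> miss, frames [S]
pos 2: X -> miss, frames [S, X]
pos 3: S -> hit
pos 4: Y -> miss, frames [S, X, Y]
pos 5: S -> hit
pos 6: X -> hit
pos 7: Y -> hit
pos 8: S -> hit
pos 9: X -> hit
pos 10: Y -> hit
pos 11: Q -> miss, evict S, frames [X, Y, Q]
At position 11, page S is evicted.

S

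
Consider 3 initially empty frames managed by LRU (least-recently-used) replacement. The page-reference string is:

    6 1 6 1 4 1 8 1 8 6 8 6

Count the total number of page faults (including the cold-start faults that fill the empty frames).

6: miss, frames {6}
1: miss, frames {6,1}
6: hit
1: hit
4: miss, frames {6,1,4}
1: hit
8: miss, evict 6, frames {4,1,8}
1: hit
8: hit
6: miss, evict 4, frames {1,8,6}
8: hit
6: hit
Page faults: 5.

5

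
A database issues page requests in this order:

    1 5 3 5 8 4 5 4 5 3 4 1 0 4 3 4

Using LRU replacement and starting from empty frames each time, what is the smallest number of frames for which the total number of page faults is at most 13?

f=1: 16 faults
f=2: 12 faults
f=3: 9 faults
f=4: 7 faults
f=5: 6 faults
f=6: 6 faults
Smallest f with faults ≤ 13 is 2.

2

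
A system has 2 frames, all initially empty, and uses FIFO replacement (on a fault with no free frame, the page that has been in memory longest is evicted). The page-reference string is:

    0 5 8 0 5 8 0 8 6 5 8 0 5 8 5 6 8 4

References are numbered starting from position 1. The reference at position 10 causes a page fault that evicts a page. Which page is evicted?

pos 1: 0 → miss, frames [0]
pos 2: 5 → miss, frames [0, 5]
pos 3: 8 → miss, evict 0, frames [5, 8]
pos 4: 0 → miss, evict 5, frames [8, 0]
pos 5: 5 → miss, evict 8, frames [0, 5]
pos 6: 8 → miss, evict 0, frames [5, 8]
pos 7: 0 → miss, evict 5, frames [8, 0]
pos 8: 8 → hit
pos 9: 6 → miss, evict 8, frames [0, 6]
pos 10: 5 → miss, evict 0, frames [6, 5]
At position 10, page 0 is evicted.

0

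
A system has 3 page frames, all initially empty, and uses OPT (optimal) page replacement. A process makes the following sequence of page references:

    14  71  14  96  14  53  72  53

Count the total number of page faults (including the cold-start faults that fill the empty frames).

14: miss, frames (14)
71: miss, frames (14 71)
14: hit
96: miss, frames (14 71 96)
14: hit
53: miss, evict 96, frames (14 71 53)
72: miss, evict 71, frames (14 53 72)
53: hit
Page faults: 5.

5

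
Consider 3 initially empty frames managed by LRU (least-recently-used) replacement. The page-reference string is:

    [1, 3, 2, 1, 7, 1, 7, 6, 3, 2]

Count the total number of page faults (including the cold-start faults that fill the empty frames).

1 → fault, frames [1]
3 → fault, frames [1, 3]
2 → fault, frames [1, 3, 2]
1 → hit
7 → fault, evict 3, frames [2, 1, 7]
1 → hit
7 → hit
6 → fault, evict 2, frames [1, 7, 6]
3 → fault, evict 1, frames [7, 6, 3]
2 → fault, evict 7, frames [6, 3, 2]
Page faults: 7.

7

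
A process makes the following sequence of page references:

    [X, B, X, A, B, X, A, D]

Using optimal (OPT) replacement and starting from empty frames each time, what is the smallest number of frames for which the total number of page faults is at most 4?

3

f=1: 8 faults
f=2: 5 faults
f=3: 4 faults
f=4: 4 faults
Smallest f with faults ≤ 4 is 3.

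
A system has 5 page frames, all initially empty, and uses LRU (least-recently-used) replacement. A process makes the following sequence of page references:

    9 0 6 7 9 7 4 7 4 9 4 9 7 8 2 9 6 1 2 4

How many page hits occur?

9 → fault, frames [9]
0 → fault, frames [9, 0]
6 → fault, frames [9, 0, 6]
7 → fault, frames [9, 0, 6, 7]
9 → hit
7 → hit
4 → fault, frames [0, 6, 9, 7, 4]
7 → hit
4 → hit
9 → hit
4 → hit
9 → hit
7 → hit
8 → fault, evict 0, frames [6, 4, 9, 7, 8]
2 → fault, evict 6, frames [4, 9, 7, 8, 2]
9 → hit
6 → fault, evict 4, frames [7, 8, 2, 9, 6]
1 → fault, evict 7, frames [8, 2, 9, 6, 1]
2 → hit
4 → fault, evict 8, frames [9, 6, 1, 2, 4]
Hits: 10.

10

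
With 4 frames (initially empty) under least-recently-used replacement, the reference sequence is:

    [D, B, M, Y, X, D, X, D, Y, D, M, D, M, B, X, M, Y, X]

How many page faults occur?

9

D: miss, frames (D)
B: miss, frames (D B)
M: miss, frames (D B M)
Y: miss, frames (D B M Y)
X: miss, evict D, frames (B M Y X)
D: miss, evict B, frames (M Y X D)
X: hit
D: hit
Y: hit
D: hit
M: hit
D: hit
M: hit
B: miss, evict X, frames (Y D M B)
X: miss, evict Y, frames (D M B X)
M: hit
Y: miss, evict D, frames (B X M Y)
X: hit
Page faults: 9.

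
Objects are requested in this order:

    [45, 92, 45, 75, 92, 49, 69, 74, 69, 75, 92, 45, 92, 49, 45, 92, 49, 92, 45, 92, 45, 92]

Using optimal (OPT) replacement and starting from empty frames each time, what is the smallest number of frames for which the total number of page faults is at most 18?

f=1: 22 faults
f=2: 12 faults
f=3: 9 faults
f=4: 8 faults
f=5: 7 faults
f=6: 6 faults
Smallest f with faults ≤ 18 is 2.

2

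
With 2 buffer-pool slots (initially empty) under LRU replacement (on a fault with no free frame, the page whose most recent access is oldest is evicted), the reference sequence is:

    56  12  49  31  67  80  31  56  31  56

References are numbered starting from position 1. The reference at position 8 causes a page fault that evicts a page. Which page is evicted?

80

pos 1: 56 → fault, frames {56}
pos 2: 12 → fault, frames {56,12}
pos 3: 49 → fault, evict 56, frames {12,49}
pos 4: 31 → fault, evict 12, frames {49,31}
pos 5: 67 → fault, evict 49, frames {31,67}
pos 6: 80 → fault, evict 31, frames {67,80}
pos 7: 31 → fault, evict 67, frames {80,31}
pos 8: 56 → fault, evict 80, frames {31,56}
At position 8, page 80 is evicted.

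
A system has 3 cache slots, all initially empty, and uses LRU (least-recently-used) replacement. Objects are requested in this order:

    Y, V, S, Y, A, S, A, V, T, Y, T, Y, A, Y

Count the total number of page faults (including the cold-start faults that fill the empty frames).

8

Y: miss, frames (Y)
V: miss, frames (Y V)
S: miss, frames (Y V S)
Y: hit
A: miss, evict V, frames (S Y A)
S: hit
A: hit
V: miss, evict Y, frames (S A V)
T: miss, evict S, frames (A V T)
Y: miss, evict A, frames (V T Y)
T: hit
Y: hit
A: miss, evict V, frames (T Y A)
Y: hit
Page faults: 8.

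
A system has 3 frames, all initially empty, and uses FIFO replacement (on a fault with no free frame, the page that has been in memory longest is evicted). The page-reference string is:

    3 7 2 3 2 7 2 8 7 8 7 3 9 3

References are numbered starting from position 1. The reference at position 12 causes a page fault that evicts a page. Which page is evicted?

pos 1: 3 → miss, frames {3}
pos 2: 7 → miss, frames {3,7}
pos 3: 2 → miss, frames {3,7,2}
pos 4: 3 → hit
pos 5: 2 → hit
pos 6: 7 → hit
pos 7: 2 → hit
pos 8: 8 → miss, evict 3, frames {7,2,8}
pos 9: 7 → hit
pos 10: 8 → hit
pos 11: 7 → hit
pos 12: 3 → miss, evict 7, frames {2,8,3}
At position 12, page 7 is evicted.

7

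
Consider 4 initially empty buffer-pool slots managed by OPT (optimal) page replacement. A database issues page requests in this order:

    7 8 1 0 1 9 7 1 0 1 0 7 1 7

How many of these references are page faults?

5

7: miss, frames {7}
8: miss, frames {7,8}
1: miss, frames {7,8,1}
0: miss, frames {7,8,1,0}
1: hit
9: miss, evict 8, frames {7,1,0,9}
7: hit
1: hit
0: hit
1: hit
0: hit
7: hit
1: hit
7: hit
Page faults: 5.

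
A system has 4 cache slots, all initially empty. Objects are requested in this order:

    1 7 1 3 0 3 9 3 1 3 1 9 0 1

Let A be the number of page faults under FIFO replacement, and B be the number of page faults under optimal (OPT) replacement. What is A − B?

1

Under FIFO: F F . F F . F . F . . . . . → 6 faults.
Under OPT: F F . F F . F . . . . . . . → 5 faults.
A − B = 6 − 5 = 1.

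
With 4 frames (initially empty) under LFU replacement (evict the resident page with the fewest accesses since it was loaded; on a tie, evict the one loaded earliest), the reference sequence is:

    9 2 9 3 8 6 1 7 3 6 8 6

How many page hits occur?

9 -> miss, frames (9)
2 -> miss, frames (9 2)
9 -> hit
3 -> miss, frames (9 2 3)
8 -> miss, frames (9 2 3 8)
6 -> miss, evict 2, frames (9 3 8 6)
1 -> miss, evict 3, frames (9 8 6 1)
7 -> miss, evict 8, frames (9 6 1 7)
3 -> miss, evict 6, frames (9 1 7 3)
6 -> miss, evict 1, frames (9 7 3 6)
8 -> miss, evict 7, frames (9 3 6 8)
6 -> hit
Hits: 2.

2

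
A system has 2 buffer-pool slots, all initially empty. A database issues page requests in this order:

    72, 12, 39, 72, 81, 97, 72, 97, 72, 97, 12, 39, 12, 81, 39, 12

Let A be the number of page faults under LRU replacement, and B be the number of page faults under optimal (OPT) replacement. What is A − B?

Under LRU: F F F F F F F . . . F F . F F F → 12 faults.
Under OPT: F F F . F F . . . . F F . F . F → 9 faults.
A − B = 12 − 9 = 3.

3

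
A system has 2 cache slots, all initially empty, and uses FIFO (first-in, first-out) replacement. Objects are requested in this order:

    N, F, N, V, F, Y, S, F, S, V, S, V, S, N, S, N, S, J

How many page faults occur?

10

N -> fault, frames (N)
F -> fault, frames (N F)
N -> hit
V -> fault, evict N, frames (F V)
F -> hit
Y -> fault, evict F, frames (V Y)
S -> fault, evict V, frames (Y S)
F -> fault, evict Y, frames (S F)
S -> hit
V -> fault, evict S, frames (F V)
S -> fault, evict F, frames (V S)
V -> hit
S -> hit
N -> fault, evict V, frames (S N)
S -> hit
N -> hit
S -> hit
J -> fault, evict S, frames (N J)
Page faults: 10.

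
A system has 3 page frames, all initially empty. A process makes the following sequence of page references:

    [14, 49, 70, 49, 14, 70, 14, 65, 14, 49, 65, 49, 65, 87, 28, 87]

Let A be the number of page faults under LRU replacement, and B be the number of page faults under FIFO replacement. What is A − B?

Under LRU: F F F . . . . F . F . . . F F . → 7 faults.
Under FIFO: F F F . . . . F F F . . . F F . → 8 faults.
A − B = 7 − 8 = -1.

-1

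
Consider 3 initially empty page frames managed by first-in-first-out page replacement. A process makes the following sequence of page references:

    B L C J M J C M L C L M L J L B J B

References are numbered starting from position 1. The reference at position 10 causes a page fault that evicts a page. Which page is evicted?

pos 1: B: fault, frames (B)
pos 2: L: fault, frames (B L)
pos 3: C: fault, frames (B L C)
pos 4: J: fault, evict B, frames (L C J)
pos 5: M: fault, evict L, frames (C J M)
pos 6: J: hit
pos 7: C: hit
pos 8: M: hit
pos 9: L: fault, evict C, frames (J M L)
pos 10: C: fault, evict J, frames (M L C)
At position 10, page J is evicted.

J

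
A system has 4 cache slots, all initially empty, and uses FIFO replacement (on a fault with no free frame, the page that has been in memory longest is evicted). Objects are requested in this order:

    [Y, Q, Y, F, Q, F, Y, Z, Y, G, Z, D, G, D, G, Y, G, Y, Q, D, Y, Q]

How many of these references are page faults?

8

Y: miss, frames (Y)
Q: miss, frames (Y Q)
Y: hit
F: miss, frames (Y Q F)
Q: hit
F: hit
Y: hit
Z: miss, frames (Y Q F Z)
Y: hit
G: miss, evict Y, frames (Q F Z G)
Z: hit
D: miss, evict Q, frames (F Z G D)
G: hit
D: hit
G: hit
Y: miss, evict F, frames (Z G D Y)
G: hit
Y: hit
Q: miss, evict Z, frames (G D Y Q)
D: hit
Y: hit
Q: hit
Page faults: 8.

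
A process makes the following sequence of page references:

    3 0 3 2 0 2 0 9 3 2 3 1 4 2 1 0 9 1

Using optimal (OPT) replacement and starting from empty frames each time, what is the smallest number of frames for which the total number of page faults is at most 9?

3

f=1: 18 faults
f=2: 10 faults
f=3: 8 faults
f=4: 7 faults
f=5: 6 faults
f=6: 6 faults
Smallest f with faults ≤ 9 is 3.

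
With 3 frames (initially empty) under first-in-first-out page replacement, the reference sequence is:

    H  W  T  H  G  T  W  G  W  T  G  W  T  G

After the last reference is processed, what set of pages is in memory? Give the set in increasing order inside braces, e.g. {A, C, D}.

{G, T, W}

H -> miss, frames (H)
W -> miss, frames (H W)
T -> miss, frames (H W T)
H -> hit
G -> miss, evict H, frames (W T G)
T -> hit
W -> hit
G -> hit
W -> hit
T -> hit
G -> hit
W -> hit
T -> hit
G -> hit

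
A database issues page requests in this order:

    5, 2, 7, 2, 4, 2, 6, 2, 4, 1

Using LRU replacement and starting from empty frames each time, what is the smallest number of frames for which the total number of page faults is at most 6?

f=1: 10 faults
f=2: 7 faults
f=3: 6 faults
f=4: 6 faults
f=5: 6 faults
f=6: 6 faults
Smallest f with faults ≤ 6 is 3.

3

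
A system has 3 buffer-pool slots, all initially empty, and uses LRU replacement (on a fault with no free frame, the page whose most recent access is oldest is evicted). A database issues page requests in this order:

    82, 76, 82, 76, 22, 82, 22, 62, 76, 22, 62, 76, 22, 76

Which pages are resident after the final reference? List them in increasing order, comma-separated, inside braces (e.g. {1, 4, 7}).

{22, 62, 76}

82 -> miss, frames [82]
76 -> miss, frames [82, 76]
82 -> hit
76 -> hit
22 -> miss, frames [82, 76, 22]
82 -> hit
22 -> hit
62 -> miss, evict 76, frames [82, 22, 62]
76 -> miss, evict 82, frames [22, 62, 76]
22 -> hit
62 -> hit
76 -> hit
22 -> hit
76 -> hit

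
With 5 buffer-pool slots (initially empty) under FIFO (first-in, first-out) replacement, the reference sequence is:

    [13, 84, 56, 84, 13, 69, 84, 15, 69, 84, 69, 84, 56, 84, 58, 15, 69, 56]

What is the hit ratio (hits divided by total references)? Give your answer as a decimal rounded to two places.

13: fault, frames (13)
84: fault, frames (13 84)
56: fault, frames (13 84 56)
84: hit
13: hit
69: fault, frames (13 84 56 69)
84: hit
15: fault, frames (13 84 56 69 15)
69: hit
84: hit
69: hit
84: hit
56: hit
84: hit
58: fault, evict 13, frames (84 56 69 15 58)
15: hit
69: hit
56: hit
Hits: 12 of 18 references → 12/18 = 0.6667.

0.67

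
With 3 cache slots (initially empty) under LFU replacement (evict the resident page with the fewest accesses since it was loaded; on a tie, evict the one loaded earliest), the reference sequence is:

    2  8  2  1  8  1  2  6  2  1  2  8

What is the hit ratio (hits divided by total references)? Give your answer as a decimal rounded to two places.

0.58

2 → miss, frames (2)
8 → miss, frames (2 8)
2 → hit
1 → miss, frames (2 8 1)
8 → hit
1 → hit
2 → hit
6 → miss, evict 8, frames (2 1 6)
2 → hit
1 → hit
2 → hit
8 → miss, evict 6, frames (2 1 8)
Hits: 7 of 12 references → 7/12 = 0.5833.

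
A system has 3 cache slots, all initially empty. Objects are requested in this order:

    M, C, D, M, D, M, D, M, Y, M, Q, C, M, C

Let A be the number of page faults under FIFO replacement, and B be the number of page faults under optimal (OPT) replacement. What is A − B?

Under FIFO: F F F . . . . . F F F F . . → 7 faults.
Under OPT: F F F . . . . . F . F . . . → 5 faults.
A − B = 7 − 5 = 2.

2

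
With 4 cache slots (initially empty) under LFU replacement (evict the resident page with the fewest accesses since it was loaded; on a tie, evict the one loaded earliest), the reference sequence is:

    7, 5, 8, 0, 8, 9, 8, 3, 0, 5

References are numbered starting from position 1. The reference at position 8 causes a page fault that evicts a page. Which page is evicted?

pos 1: 7 → miss, frames [7]
pos 2: 5 → miss, frames [7, 5]
pos 3: 8 → miss, frames [7, 5, 8]
pos 4: 0 → miss, frames [7, 5, 8, 0]
pos 5: 8 → hit
pos 6: 9 → miss, evict 7, frames [5, 8, 0, 9]
pos 7: 8 → hit
pos 8: 3 → miss, evict 5, frames [8, 0, 9, 3]
At position 8, page 5 is evicted.

5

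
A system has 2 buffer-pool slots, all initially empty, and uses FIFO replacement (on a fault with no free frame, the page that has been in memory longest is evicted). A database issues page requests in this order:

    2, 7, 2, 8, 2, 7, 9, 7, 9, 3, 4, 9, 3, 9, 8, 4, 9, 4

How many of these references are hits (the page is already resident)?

2 -> fault, frames [2]
7 -> fault, frames [2, 7]
2 -> hit
8 -> fault, evict 2, frames [7, 8]
2 -> fault, evict 7, frames [8, 2]
7 -> fault, evict 8, frames [2, 7]
9 -> fault, evict 2, frames [7, 9]
7 -> hit
9 -> hit
3 -> fault, evict 7, frames [9, 3]
4 -> fault, evict 9, frames [3, 4]
9 -> fault, evict 3, frames [4, 9]
3 -> fault, evict 4, frames [9, 3]
9 -> hit
8 -> fault, evict 9, frames [3, 8]
4 -> fault, evict 3, frames [8, 4]
9 -> fault, evict 8, frames [4, 9]
4 -> hit
Hits: 5.

5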